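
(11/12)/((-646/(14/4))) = -77/15504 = -0.00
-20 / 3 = -6.67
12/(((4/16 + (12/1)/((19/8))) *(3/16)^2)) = 77824/1209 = 64.37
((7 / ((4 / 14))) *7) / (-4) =-343 / 8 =-42.88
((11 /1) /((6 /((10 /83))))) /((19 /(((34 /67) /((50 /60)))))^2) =152592 /672519535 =0.00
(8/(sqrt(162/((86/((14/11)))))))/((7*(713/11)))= 44*sqrt(6622)/314433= 0.01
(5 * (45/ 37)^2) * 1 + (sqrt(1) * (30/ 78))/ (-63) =8285530/ 1121211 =7.39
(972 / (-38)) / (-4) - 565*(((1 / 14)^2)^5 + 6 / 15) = -1206915047898095 / 5495838444544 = -219.61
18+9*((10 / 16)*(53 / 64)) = 11601 / 512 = 22.66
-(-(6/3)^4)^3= 4096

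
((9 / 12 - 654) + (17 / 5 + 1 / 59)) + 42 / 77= -8427753 / 12980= -649.29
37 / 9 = 4.11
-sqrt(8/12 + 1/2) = -sqrt(42)/6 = -1.08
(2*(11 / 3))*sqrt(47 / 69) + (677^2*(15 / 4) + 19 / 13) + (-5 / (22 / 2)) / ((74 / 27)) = 22*sqrt(3243) / 207 + 36375308507 / 21164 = 1718741.10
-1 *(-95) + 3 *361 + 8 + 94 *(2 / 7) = 1212.86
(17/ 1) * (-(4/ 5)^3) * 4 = -4352/ 125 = -34.82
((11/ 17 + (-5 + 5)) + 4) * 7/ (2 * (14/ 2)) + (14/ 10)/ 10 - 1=622/ 425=1.46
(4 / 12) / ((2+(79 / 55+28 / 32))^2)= 193600 / 10795827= 0.02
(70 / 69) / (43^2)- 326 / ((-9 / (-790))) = -10952403370 / 382743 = -28615.56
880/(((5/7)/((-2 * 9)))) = -22176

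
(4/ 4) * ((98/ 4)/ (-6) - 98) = -1225/ 12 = -102.08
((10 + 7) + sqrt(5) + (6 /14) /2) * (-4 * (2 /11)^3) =-3856 /9317 - 32 * sqrt(5) /1331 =-0.47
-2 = -2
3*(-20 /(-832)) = 15 /208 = 0.07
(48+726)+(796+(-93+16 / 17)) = 25125 / 17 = 1477.94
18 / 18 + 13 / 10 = 23 / 10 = 2.30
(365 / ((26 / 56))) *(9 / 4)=22995 / 13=1768.85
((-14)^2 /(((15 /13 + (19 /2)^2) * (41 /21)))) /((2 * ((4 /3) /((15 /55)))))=4914 /43747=0.11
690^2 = 476100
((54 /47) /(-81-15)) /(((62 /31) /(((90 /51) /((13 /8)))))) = -135 /20774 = -0.01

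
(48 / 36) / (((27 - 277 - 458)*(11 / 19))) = -19 / 5841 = -0.00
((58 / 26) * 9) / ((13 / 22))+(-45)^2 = 347967 / 169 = 2058.98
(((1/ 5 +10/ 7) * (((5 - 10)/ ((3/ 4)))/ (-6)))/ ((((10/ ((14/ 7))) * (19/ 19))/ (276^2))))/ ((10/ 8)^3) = 61753344/ 4375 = 14115.05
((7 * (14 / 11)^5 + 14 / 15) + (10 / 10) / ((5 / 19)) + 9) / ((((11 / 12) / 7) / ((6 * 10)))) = 30121736736 / 1771561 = 17002.94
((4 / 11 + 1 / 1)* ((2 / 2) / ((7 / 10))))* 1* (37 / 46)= 2775 / 1771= 1.57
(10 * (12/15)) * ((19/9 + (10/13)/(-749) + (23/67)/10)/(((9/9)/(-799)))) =-13707.08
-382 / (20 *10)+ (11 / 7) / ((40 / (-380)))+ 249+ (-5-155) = 50513 / 700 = 72.16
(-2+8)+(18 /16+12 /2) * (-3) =-123 /8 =-15.38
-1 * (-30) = 30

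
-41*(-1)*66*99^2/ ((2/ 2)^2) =26521506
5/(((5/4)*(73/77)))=308/73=4.22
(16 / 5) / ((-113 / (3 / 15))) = -0.01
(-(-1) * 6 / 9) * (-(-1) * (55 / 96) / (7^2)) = 55 / 7056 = 0.01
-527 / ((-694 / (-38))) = -10013 / 347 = -28.86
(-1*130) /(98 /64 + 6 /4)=-4160 /97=-42.89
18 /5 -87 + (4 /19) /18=-71297 /855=-83.39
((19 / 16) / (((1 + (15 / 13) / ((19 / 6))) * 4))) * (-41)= -192413 / 21568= -8.92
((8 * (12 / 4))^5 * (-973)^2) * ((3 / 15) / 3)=2512815685632 / 5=502563137126.40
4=4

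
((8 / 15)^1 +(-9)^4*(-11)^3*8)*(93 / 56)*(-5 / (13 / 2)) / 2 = 4060701284 / 91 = 44623091.03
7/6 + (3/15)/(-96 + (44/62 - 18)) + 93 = 4960607/52680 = 94.16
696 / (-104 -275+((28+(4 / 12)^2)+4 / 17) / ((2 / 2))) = -1836 / 925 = -1.98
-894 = -894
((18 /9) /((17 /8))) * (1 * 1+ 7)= 128 /17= 7.53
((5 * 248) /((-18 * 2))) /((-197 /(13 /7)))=4030 /12411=0.32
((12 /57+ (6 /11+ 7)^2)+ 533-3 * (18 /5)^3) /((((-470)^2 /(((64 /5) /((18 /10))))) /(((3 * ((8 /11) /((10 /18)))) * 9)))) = 0.51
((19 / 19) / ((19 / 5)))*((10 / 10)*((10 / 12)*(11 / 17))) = 275 / 1938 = 0.14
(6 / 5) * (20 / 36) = 2 / 3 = 0.67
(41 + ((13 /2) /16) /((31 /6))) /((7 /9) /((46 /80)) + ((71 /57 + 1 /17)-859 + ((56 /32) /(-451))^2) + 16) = -277091733067875 /5668447885205773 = -0.05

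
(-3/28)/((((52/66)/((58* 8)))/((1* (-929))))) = 5334318/91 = 58618.88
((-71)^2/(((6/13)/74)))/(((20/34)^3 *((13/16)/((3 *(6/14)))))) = 5498148126/875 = 6283597.86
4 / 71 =0.06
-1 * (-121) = 121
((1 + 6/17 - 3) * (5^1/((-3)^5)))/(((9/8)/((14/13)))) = 15680/483327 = 0.03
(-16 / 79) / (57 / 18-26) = 0.01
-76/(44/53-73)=1.05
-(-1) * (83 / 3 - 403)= -1126 / 3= -375.33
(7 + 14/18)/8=35/36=0.97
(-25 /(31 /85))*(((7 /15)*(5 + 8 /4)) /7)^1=-2975 /93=-31.99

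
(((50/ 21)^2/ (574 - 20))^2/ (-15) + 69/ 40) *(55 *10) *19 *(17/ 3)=54874492515963395/ 537203975364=102148.34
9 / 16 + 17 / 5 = 317 / 80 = 3.96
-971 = -971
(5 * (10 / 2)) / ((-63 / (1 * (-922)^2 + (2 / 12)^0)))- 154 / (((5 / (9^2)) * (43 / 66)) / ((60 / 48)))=-926808098 / 2709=-342121.85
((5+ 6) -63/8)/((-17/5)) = -125/136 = -0.92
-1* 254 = -254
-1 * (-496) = 496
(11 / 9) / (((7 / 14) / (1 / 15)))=22 / 135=0.16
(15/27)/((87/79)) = 395/783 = 0.50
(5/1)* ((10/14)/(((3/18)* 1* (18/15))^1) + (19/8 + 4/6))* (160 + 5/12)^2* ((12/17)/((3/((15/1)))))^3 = 367584765625/9826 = 37409400.12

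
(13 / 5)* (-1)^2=2.60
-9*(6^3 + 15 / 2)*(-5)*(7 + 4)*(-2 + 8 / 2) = 221265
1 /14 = 0.07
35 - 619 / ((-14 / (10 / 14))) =6525 / 98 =66.58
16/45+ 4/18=26/45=0.58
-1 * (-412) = 412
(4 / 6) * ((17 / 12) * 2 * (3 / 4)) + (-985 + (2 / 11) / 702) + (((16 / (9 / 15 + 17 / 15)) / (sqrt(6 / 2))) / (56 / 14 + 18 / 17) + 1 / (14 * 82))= -2179828649 / 2216214 + 340 * sqrt(3) / 559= -982.53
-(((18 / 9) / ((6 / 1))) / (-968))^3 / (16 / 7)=7 / 391840948224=0.00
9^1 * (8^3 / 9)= 512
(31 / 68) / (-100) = -0.00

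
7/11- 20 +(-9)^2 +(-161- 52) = -1665/11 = -151.36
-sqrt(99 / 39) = -sqrt(429) / 13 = -1.59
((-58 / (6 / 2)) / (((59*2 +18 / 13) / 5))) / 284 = -1885 / 661152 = -0.00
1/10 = 0.10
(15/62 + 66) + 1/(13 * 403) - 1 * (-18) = 882689/10478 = 84.24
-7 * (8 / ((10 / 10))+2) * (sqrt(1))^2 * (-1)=70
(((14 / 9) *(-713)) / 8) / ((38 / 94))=-234577 / 684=-342.95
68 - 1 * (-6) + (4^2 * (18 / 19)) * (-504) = -143746 / 19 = -7565.58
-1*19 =-19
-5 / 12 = -0.42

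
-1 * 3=-3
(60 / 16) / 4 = 15 / 16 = 0.94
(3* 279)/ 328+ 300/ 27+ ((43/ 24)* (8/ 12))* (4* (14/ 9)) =560453/ 26568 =21.10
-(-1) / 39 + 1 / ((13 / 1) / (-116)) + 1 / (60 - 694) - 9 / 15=-9.50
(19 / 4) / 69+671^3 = 83382832255 / 276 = 302111711.07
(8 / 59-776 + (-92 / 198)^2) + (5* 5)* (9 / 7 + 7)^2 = 26653821032 / 28334691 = 940.68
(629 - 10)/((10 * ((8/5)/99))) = 61281/16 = 3830.06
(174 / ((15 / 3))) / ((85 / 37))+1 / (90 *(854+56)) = 4218181 / 278460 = 15.15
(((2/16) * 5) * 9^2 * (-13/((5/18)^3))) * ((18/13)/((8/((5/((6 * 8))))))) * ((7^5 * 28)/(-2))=20841167403/160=130257296.27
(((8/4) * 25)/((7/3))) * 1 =21.43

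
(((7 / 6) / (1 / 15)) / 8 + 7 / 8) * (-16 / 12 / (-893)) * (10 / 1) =245 / 5358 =0.05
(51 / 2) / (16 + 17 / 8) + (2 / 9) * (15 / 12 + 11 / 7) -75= -1333091 / 18270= -72.97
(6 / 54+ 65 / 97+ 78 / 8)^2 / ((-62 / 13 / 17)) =-395.33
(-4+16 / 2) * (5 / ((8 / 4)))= 10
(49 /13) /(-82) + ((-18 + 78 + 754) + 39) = 909249 /1066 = 852.95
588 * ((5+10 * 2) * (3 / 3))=14700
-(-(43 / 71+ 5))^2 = -158404 / 5041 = -31.42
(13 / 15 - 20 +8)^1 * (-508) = 84836 / 15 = 5655.73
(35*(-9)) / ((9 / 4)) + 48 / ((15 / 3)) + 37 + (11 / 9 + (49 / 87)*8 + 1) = -113107 / 1305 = -86.67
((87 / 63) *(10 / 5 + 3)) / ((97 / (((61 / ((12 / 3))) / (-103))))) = -8845 / 839244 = -0.01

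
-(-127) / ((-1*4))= -127 / 4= -31.75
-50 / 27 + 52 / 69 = -682 / 621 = -1.10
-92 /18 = -46 /9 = -5.11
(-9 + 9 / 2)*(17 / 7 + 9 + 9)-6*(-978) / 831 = -329115 / 3878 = -84.87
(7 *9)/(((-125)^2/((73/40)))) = 4599/625000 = 0.01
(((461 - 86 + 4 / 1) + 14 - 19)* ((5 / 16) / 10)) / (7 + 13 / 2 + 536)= 187 / 8792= 0.02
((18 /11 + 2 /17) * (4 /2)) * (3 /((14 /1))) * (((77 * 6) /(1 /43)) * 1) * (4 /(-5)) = -1015488 /85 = -11946.92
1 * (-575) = -575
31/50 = 0.62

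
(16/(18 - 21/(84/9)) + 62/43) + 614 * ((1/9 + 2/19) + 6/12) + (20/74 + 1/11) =3091138852/6982899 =442.67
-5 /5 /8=-1 /8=-0.12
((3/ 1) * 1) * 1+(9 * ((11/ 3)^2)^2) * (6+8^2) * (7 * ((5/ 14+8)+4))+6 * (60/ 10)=88651606/ 9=9850178.44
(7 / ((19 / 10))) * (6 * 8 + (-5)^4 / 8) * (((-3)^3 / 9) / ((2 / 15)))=-1589175 / 152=-10455.10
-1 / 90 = -0.01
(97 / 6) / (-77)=-0.21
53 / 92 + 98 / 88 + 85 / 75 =21427 / 7590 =2.82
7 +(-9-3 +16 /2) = 3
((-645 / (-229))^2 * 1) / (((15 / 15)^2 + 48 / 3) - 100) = -416025 / 4352603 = -0.10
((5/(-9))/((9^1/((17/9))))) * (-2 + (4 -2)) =0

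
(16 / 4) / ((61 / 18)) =72 / 61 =1.18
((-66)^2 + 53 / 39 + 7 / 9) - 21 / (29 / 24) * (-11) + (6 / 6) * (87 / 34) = 525112595 / 115362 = 4551.87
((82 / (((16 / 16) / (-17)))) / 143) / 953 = -1394 / 136279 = -0.01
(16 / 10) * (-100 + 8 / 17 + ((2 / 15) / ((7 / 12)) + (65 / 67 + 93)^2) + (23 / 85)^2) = 13969.86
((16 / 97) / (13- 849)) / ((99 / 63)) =-28 / 223003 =-0.00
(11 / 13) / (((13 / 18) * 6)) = 33 / 169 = 0.20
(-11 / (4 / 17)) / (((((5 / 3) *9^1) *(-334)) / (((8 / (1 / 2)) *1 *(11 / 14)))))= 2057 / 17535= 0.12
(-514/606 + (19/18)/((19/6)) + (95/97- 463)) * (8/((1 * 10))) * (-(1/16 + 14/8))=6570617/9797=670.68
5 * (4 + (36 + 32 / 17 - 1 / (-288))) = 209.43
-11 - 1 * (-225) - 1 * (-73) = 287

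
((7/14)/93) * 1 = 1/186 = 0.01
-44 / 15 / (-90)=22 / 675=0.03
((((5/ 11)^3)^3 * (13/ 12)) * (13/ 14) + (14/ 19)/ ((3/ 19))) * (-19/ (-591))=178326194363/ 1188405636264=0.15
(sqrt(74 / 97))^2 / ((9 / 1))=74 / 873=0.08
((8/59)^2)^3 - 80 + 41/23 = -75882773990847/970152273743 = -78.22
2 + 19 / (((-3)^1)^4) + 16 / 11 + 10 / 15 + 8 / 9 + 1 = 5564 / 891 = 6.24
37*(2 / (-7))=-74 / 7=-10.57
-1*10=-10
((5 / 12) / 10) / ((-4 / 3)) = -1 / 32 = -0.03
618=618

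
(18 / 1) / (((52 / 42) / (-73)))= -13797 / 13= -1061.31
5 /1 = 5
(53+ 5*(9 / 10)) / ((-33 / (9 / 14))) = -345 / 308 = -1.12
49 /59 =0.83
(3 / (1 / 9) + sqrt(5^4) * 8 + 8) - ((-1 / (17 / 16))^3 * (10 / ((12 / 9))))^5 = 28032037153380569911355 / 2862423051509815793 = 9793.11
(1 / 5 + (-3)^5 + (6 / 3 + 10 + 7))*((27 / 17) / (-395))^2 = -815751 / 225456125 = -0.00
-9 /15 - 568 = -2843 /5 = -568.60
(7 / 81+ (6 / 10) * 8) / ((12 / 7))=13853 / 4860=2.85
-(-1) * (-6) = -6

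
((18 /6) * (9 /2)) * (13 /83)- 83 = -13427 /166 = -80.89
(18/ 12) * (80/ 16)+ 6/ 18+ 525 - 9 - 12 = 3071/ 6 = 511.83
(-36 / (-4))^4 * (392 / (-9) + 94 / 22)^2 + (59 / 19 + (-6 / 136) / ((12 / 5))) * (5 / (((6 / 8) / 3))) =1582800092857 / 156332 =10124607.20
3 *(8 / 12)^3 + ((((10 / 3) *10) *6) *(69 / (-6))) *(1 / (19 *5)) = -3988 / 171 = -23.32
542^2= 293764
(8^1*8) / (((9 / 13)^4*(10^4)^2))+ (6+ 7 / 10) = 68685497311 / 10251562500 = 6.70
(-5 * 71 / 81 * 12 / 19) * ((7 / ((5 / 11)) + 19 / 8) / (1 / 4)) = -11218 / 57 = -196.81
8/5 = 1.60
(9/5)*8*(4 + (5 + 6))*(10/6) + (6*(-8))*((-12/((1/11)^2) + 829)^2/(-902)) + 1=9477907/451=21015.31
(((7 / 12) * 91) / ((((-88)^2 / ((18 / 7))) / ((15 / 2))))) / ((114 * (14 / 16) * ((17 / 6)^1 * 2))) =585 / 2501312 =0.00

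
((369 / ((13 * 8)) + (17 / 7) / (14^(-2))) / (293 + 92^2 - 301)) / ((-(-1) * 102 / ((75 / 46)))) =1246825 / 1375419136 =0.00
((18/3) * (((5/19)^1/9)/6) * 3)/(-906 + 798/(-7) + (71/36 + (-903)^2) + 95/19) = 12/111409369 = 0.00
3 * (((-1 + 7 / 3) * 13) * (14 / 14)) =52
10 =10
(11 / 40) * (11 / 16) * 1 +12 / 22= 5171 / 7040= 0.73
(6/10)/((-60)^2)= 1/6000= 0.00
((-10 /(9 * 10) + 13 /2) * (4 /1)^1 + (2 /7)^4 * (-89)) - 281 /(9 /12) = -7556758 /21609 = -349.70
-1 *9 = -9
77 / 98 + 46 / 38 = 531 / 266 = 2.00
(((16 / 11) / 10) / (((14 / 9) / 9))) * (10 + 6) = 5184 / 385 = 13.46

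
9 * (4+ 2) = 54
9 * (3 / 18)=3 / 2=1.50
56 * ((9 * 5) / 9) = 280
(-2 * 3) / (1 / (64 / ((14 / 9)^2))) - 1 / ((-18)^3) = -45349583 / 285768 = -158.69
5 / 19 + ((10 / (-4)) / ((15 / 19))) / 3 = -271 / 342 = -0.79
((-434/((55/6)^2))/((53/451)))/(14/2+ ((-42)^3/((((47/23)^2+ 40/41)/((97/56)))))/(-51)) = -7242385509/81644821225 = -0.09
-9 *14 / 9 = -14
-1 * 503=-503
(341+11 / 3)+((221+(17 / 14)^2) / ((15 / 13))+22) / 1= 328973 / 588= 559.48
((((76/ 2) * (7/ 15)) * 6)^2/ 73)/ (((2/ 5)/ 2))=283024/ 365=775.41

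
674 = 674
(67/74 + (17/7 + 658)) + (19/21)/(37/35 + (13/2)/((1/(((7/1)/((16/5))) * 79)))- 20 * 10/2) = 661.33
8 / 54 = 4 / 27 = 0.15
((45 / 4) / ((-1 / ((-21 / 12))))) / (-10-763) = -315 / 12368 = -0.03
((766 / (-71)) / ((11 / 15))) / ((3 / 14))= -53620 / 781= -68.66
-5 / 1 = -5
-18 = -18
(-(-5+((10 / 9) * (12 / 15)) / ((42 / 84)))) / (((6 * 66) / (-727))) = -21083 / 3564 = -5.92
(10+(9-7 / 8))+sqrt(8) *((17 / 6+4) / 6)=41 *sqrt(2) / 18+145 / 8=21.35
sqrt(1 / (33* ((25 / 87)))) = sqrt(319) / 55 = 0.32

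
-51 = -51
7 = 7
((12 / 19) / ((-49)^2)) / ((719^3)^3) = 0.00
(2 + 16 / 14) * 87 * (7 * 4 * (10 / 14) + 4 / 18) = 16588 / 3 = 5529.33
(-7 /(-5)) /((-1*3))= -7 /15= -0.47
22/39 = 0.56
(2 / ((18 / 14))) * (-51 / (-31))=238 / 93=2.56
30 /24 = 5 /4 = 1.25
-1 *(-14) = 14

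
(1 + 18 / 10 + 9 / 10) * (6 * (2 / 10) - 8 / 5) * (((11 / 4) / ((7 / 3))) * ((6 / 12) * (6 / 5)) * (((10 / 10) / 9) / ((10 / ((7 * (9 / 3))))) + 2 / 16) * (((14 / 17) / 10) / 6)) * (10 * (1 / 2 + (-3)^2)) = -332519 / 680000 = -0.49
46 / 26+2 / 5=141 / 65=2.17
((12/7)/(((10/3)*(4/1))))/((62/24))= 54/1085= 0.05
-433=-433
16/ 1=16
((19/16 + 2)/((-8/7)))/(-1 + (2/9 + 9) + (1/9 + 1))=-153/512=-0.30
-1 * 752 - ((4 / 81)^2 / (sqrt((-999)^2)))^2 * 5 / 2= -32306424294750832 / 42960670604721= -752.00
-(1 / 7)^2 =-1 / 49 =-0.02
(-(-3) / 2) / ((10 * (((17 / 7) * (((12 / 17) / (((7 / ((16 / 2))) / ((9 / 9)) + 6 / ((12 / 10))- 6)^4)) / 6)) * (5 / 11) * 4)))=231 / 3276800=0.00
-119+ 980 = 861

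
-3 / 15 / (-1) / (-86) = -1 / 430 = -0.00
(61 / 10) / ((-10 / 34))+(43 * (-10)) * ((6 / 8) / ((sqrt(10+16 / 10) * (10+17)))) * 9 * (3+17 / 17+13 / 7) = -8815 * sqrt(290) / 812- 1037 / 50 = -205.61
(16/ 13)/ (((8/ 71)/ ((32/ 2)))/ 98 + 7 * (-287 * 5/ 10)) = -222656/ 181722073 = -0.00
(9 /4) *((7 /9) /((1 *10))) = 7 /40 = 0.18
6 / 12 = 1 / 2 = 0.50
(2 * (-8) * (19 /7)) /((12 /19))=-1444 /21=-68.76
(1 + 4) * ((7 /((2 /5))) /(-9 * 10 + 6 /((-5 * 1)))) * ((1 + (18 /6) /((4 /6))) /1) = -9625 /1824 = -5.28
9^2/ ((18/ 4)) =18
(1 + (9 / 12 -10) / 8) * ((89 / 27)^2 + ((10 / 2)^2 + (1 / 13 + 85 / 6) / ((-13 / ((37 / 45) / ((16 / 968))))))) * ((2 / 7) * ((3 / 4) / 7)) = 45923089 / 515144448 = 0.09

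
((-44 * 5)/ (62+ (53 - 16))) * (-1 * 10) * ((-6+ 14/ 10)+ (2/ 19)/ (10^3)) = -102.22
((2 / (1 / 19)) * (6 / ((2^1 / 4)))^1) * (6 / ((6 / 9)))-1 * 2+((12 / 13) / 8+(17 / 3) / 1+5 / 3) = 320537 / 78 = 4109.45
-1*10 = -10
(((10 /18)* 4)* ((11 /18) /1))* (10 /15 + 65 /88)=1855 /972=1.91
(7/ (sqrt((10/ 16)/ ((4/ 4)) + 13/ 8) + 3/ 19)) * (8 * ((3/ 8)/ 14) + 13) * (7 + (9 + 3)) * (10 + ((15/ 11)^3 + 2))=15408.98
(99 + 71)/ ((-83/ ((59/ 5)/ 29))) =-2006/ 2407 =-0.83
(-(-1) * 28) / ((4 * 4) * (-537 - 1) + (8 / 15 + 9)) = -420 / 128977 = -0.00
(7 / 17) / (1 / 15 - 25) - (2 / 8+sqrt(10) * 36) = -36 * sqrt(10) - 3389 / 12716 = -114.11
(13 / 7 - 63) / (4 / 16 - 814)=1712 / 22785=0.08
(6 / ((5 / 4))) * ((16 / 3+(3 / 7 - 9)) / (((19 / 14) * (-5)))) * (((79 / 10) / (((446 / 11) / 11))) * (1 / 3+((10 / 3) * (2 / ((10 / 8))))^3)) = 2134639408 / 2859975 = 746.38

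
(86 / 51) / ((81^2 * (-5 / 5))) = -0.00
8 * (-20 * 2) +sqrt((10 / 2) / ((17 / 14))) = -320 +sqrt(1190) / 17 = -317.97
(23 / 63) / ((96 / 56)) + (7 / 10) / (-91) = 1441 / 7020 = 0.21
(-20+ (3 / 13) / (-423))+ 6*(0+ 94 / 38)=-179653 / 34827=-5.16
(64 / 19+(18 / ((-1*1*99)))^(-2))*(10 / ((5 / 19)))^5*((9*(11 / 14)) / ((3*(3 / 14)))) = 29301373640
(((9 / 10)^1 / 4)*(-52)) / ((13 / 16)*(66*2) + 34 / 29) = -6786 / 62885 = -0.11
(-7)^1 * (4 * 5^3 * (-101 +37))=224000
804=804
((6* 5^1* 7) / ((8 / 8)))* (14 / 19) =2940 / 19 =154.74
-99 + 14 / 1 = -85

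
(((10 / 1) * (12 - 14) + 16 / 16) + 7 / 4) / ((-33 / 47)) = 1081 / 44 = 24.57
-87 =-87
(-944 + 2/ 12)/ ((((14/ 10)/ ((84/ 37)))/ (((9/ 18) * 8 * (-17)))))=3850840/ 37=104076.76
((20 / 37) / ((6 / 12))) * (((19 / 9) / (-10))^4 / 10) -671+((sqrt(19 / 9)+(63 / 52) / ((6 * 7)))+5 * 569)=sqrt(19) / 3+34304450227721 / 15779205000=2175.48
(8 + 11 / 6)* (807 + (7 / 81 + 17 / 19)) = 73365497 / 9234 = 7945.15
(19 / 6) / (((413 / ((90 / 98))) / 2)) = 285 / 20237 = 0.01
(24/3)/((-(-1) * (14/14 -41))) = -1/5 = -0.20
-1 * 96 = -96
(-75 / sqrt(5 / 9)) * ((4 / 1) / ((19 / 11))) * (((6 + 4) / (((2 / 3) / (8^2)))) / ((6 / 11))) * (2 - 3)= 3484800 * sqrt(5) / 19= 410118.40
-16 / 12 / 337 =-4 / 1011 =-0.00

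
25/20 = 1.25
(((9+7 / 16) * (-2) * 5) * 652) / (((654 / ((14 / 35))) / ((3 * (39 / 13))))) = -73839 / 218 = -338.71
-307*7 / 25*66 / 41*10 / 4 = -70917 / 205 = -345.94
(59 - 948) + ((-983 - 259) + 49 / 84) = -25565 / 12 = -2130.42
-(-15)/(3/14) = 70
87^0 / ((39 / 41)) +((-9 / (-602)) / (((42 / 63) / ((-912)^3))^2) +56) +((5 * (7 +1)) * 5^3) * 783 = 227210642077003839557 / 11739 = 19355195679104168.97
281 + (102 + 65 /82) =31471 /82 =383.79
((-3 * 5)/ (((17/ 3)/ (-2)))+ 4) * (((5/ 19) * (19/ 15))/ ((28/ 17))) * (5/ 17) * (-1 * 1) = -395/ 714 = -0.55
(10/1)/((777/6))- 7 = -1793/259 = -6.92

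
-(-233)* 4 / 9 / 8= 233 / 18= 12.94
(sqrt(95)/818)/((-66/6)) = -sqrt(95)/8998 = -0.00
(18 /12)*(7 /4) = 21 /8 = 2.62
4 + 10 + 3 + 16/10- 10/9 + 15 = 1462/45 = 32.49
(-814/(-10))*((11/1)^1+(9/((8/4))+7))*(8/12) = 1221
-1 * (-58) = 58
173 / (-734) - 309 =-226979 / 734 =-309.24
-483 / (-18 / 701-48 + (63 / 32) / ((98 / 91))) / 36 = 1805776 / 6217821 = 0.29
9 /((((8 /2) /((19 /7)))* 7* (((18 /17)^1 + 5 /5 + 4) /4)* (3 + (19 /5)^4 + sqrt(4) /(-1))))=1816875 /660884462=0.00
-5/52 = -0.10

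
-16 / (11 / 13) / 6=-3.15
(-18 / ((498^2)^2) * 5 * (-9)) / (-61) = -5 / 23159660648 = -0.00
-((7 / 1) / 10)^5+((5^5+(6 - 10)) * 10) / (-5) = -6242.17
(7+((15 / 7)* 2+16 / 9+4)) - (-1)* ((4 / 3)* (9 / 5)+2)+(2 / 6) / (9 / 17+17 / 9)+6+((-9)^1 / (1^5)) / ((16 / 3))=4832411 / 186480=25.91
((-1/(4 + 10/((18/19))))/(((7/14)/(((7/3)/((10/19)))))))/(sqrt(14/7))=-399 * sqrt(2)/1310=-0.43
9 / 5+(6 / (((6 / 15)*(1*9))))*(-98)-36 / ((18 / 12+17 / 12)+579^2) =-9747558601 / 60343905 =-161.53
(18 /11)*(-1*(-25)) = 450 /11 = 40.91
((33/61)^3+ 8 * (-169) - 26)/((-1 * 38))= 36.26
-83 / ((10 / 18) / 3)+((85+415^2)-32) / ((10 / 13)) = 1117566 / 5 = 223513.20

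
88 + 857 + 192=1137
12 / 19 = 0.63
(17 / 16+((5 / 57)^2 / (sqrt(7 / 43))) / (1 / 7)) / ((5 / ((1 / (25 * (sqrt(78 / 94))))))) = sqrt(1833) * (400 * sqrt(301)+55233) / 253422000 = 0.01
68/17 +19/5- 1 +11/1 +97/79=7516/395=19.03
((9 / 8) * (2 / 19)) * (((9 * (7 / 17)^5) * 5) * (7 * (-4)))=-47647845 / 26977283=-1.77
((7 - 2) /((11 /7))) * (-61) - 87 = -281.09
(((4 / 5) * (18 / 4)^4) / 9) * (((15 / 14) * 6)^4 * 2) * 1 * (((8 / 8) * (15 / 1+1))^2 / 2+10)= 41253107625 / 2401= 17181635.83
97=97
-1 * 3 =-3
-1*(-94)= 94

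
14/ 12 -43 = -41.83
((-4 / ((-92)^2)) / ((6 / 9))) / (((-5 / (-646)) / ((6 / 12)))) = -0.05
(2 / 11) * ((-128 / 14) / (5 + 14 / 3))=-384 / 2233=-0.17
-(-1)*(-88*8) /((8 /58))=-5104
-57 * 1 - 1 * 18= -75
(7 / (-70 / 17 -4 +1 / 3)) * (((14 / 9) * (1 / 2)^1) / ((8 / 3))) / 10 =-833 / 31760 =-0.03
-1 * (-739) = 739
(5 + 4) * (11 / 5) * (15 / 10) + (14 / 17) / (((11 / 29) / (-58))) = -179941 / 1870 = -96.23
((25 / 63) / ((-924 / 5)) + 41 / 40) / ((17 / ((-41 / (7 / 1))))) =-24412343 / 69272280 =-0.35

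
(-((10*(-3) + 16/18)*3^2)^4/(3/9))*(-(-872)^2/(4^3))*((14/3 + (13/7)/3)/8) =776767690631022/7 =110966812947288.86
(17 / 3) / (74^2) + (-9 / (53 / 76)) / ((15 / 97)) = -363317143 / 4353420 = -83.46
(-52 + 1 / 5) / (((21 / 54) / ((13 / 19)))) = -8658 / 95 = -91.14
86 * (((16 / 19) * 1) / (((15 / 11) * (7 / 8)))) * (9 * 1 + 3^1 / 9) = 484352 / 855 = 566.49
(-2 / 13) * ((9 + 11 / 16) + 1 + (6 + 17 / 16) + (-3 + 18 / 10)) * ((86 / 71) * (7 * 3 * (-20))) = 1195572 / 923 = 1295.31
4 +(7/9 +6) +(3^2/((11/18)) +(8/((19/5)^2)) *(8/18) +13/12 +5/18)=3875879/142956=27.11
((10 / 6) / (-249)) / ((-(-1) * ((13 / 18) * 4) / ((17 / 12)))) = -85 / 25896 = -0.00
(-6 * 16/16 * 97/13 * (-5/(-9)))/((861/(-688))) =667360/33579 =19.87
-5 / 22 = -0.23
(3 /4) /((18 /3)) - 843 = -6743 /8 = -842.88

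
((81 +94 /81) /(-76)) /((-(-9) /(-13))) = 86515 /55404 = 1.56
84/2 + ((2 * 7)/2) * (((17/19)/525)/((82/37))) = 4908329/116850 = 42.01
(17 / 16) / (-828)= -0.00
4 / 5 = 0.80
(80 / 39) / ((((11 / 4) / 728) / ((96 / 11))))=4739.17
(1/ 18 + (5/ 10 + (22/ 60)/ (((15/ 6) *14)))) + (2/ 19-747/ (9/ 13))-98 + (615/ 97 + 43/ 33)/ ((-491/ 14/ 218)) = -38373734643281/ 31355235450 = -1223.84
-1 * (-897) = 897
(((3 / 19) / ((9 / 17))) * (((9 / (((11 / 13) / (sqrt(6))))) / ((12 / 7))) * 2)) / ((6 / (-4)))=-1547 * sqrt(6) / 627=-6.04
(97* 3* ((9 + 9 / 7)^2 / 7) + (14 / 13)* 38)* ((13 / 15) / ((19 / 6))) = 39587096 / 32585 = 1214.89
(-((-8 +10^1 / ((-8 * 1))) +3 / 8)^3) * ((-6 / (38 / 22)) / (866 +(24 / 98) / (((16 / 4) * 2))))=-578742087 / 206406272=-2.80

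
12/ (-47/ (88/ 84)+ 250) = 264/ 4513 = 0.06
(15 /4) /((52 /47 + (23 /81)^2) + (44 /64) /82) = 1517165640 /483629957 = 3.14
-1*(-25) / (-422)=-25 / 422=-0.06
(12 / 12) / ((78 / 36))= 6 / 13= 0.46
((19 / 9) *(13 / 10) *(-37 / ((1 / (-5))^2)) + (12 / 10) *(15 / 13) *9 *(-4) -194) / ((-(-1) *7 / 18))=-651095 / 91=-7154.89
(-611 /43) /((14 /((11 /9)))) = -6721 /5418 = -1.24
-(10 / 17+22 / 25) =-624 / 425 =-1.47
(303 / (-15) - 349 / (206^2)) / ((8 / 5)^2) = -21438905 / 2715904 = -7.89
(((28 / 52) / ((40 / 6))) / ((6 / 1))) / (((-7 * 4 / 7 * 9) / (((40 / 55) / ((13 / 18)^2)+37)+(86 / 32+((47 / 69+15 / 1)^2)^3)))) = -334089000343061627939471 / 60089662014993262080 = -5559.84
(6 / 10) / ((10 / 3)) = 9 / 50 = 0.18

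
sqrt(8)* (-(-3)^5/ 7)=486* sqrt(2)/ 7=98.19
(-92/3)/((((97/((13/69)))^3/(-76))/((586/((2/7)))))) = 1369838288/39107125377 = 0.04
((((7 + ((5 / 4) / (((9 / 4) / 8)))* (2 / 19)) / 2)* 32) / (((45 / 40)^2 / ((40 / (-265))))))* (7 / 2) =-36614144 / 734103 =-49.88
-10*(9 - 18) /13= 90 /13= 6.92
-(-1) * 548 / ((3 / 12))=2192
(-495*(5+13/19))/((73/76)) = -213840/73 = -2929.32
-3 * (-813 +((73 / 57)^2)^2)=8553630572 / 3518667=2430.93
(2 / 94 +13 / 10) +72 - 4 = 32581 / 470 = 69.32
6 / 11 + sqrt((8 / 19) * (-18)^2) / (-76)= 6 / 11-9 * sqrt(38) / 361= 0.39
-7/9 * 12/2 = -14/3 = -4.67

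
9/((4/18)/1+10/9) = 27/4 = 6.75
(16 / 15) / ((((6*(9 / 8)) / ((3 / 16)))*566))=2 / 38205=0.00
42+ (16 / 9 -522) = -4304 / 9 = -478.22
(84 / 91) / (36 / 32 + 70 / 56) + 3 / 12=631 / 988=0.64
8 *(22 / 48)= 11 / 3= 3.67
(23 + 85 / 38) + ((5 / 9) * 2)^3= 737111 / 27702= 26.61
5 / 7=0.71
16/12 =4/3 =1.33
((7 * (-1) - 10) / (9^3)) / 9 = -0.00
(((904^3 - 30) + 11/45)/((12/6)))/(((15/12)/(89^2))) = 526656922060522/225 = 2340697431380.10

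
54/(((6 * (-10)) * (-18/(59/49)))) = 59/980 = 0.06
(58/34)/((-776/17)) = -29/776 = -0.04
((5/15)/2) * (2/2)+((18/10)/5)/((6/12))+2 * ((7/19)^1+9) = 55927/2850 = 19.62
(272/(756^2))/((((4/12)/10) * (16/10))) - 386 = -18383983/47628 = -385.99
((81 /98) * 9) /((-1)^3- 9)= -729 /980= -0.74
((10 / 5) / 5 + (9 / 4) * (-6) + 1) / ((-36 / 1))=121 / 360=0.34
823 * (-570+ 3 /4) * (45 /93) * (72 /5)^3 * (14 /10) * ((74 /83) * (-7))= 5914249189.81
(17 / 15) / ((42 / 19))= 323 / 630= 0.51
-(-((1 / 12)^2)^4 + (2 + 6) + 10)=-7739670527 / 429981696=-18.00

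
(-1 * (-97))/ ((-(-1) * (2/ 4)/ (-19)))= -3686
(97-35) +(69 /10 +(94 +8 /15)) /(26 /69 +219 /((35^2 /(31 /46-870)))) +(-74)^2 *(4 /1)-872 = 552837038557 /26209073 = 21093.35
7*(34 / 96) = 2.48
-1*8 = -8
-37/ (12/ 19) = -703/ 12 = -58.58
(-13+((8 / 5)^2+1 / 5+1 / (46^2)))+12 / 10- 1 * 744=-39835791 / 52900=-753.04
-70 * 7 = -490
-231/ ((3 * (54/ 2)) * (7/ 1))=-11/ 27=-0.41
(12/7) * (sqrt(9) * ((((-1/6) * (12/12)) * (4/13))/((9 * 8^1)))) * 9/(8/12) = -9/182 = -0.05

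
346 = 346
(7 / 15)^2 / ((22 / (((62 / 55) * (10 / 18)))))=1519 / 245025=0.01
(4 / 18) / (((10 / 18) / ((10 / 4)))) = 1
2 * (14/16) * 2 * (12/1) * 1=42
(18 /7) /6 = 3 /7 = 0.43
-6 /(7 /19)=-114 /7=-16.29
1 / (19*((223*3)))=1 / 12711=0.00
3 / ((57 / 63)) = 63 / 19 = 3.32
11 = 11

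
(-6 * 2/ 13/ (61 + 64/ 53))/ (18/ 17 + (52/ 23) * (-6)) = 41446/ 34931715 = 0.00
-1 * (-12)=12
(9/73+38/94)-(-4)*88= 1209522/3431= 352.53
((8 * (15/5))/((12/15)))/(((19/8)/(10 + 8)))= 4320/19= 227.37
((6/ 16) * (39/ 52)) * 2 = 9/ 16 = 0.56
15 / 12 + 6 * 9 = 55.25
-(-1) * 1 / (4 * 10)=1 / 40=0.02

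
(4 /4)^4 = 1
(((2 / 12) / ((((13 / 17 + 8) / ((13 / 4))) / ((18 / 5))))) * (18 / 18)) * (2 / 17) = 39 / 1490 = 0.03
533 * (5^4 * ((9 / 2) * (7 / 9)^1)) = 2331875 / 2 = 1165937.50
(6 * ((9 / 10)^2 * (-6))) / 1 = -29.16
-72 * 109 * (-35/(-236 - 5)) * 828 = -227435040/241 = -943713.86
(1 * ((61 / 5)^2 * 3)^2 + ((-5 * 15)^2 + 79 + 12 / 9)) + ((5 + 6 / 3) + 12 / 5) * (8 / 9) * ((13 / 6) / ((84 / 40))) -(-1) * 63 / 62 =4506195291251 / 21971250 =205095.08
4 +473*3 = 1423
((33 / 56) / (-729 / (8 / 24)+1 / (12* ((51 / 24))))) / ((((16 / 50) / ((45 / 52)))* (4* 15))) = -0.00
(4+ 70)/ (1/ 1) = 74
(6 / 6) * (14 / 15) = 14 / 15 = 0.93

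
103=103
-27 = -27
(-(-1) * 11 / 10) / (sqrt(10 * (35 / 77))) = 0.52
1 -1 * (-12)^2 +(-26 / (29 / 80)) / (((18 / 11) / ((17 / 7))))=-455741 / 1827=-249.45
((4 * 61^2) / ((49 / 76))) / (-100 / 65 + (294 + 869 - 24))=14705392 / 724563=20.30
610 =610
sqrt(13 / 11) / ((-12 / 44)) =-sqrt(143) / 3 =-3.99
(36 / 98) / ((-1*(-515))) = 18 / 25235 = 0.00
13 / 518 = 0.03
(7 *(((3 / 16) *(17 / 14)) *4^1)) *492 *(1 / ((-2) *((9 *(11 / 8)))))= -1394 / 11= -126.73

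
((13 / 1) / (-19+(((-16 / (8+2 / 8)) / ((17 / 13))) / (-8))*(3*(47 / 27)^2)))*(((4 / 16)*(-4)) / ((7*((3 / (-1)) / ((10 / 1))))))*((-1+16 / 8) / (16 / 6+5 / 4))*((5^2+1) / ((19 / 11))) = -20273956560 / 14754866651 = -1.37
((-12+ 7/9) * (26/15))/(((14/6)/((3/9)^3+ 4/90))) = -28886/42525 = -0.68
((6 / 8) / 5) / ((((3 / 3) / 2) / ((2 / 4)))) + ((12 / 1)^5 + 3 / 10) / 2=1244163 / 10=124416.30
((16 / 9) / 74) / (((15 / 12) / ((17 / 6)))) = 272 / 4995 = 0.05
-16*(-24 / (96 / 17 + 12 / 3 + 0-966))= -0.40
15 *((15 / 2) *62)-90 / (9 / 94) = 6035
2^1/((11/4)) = 8/11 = 0.73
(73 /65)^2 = 5329 /4225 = 1.26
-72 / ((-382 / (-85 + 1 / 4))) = -3051 / 191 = -15.97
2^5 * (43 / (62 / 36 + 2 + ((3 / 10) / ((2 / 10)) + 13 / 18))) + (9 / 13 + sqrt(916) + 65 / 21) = 2 * sqrt(229) + 6872302 / 29211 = 265.53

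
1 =1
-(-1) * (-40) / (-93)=40 / 93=0.43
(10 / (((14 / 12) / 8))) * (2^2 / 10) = 192 / 7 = 27.43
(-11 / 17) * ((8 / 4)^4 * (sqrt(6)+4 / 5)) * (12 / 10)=-1056 * sqrt(6) / 85 - 4224 / 425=-40.37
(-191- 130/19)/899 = -3759/17081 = -0.22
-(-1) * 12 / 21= 4 / 7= 0.57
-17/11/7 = -17/77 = -0.22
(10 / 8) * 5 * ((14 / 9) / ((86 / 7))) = 1225 / 1548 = 0.79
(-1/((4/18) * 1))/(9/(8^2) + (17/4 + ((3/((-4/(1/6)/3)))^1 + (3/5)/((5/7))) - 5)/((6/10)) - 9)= 1440/2987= 0.48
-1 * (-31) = 31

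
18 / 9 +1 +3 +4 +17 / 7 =87 / 7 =12.43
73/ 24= 3.04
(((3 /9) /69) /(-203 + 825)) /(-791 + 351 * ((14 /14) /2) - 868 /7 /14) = -0.00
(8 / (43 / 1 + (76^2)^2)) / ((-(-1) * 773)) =8 / 25788995287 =0.00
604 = 604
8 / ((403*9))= 8 / 3627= 0.00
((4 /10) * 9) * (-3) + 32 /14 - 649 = -23013 /35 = -657.51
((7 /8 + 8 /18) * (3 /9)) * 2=95 /108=0.88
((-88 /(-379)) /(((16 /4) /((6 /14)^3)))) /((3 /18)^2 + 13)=21384 /60968593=0.00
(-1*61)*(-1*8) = 488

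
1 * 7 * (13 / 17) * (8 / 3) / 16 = 0.89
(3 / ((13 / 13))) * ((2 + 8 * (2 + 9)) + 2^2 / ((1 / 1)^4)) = 282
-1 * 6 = -6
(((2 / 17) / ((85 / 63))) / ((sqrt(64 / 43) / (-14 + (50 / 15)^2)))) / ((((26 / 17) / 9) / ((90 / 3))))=-36.45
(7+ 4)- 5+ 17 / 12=7.42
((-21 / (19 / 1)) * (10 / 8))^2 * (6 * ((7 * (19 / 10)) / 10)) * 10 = 46305 / 304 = 152.32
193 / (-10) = -193 / 10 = -19.30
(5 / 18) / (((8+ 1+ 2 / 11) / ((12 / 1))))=110 / 303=0.36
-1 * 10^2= -100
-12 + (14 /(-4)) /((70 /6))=-12.30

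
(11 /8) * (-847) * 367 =-3419339 /8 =-427417.38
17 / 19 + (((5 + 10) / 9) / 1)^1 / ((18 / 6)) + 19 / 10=5729 / 1710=3.35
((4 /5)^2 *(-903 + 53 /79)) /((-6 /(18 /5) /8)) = 27373056 /9875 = 2771.96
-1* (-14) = 14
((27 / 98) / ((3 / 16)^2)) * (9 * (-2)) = -6912 / 49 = -141.06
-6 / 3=-2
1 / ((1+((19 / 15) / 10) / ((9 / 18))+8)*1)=75 / 694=0.11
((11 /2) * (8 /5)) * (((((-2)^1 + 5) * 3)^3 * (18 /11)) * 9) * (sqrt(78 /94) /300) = 39366 * sqrt(1833) /5875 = 286.88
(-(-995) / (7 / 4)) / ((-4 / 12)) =-11940 / 7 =-1705.71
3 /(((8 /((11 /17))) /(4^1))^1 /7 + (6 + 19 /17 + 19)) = 3927 /34766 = 0.11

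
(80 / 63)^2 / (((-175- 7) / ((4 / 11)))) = -12800 / 3972969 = -0.00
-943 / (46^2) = -41 / 92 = -0.45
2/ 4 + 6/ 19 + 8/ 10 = 307/ 190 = 1.62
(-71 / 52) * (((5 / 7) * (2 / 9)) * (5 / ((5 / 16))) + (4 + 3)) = -42671 / 3276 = -13.03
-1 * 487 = -487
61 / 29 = 2.10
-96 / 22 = -48 / 11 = -4.36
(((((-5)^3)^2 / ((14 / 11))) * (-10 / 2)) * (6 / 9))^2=738525390625 / 441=1674660749.72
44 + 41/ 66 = 2945/ 66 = 44.62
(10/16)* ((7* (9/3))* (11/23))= 1155/184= 6.28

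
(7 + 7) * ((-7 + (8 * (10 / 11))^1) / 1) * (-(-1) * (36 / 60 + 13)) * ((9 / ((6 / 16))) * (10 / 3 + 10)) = 182784 / 11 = 16616.73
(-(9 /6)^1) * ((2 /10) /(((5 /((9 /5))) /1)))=-27 /250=-0.11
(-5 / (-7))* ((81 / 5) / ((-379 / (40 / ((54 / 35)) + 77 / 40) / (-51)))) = 657441 / 15160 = 43.37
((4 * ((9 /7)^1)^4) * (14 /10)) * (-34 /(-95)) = 5.48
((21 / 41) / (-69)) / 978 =-7 / 922254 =-0.00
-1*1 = -1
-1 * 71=-71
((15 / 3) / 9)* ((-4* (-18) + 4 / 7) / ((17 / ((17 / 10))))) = 254 / 63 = 4.03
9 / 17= 0.53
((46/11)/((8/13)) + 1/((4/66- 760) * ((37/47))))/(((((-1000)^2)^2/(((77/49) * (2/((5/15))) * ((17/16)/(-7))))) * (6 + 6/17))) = -8015983463/5237730892800000000000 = -0.00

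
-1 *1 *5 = -5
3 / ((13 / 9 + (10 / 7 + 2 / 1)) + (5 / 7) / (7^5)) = 3176523 / 5159794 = 0.62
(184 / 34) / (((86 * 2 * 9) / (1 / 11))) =23 / 72369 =0.00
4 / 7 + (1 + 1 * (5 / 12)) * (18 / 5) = 397 / 70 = 5.67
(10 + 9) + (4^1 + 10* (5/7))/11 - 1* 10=771/77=10.01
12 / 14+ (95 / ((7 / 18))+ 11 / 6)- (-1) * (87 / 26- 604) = -96554 / 273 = -353.68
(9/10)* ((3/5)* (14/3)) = 63/25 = 2.52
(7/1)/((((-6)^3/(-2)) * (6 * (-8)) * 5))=-7/25920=-0.00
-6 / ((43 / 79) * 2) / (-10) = 237 / 430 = 0.55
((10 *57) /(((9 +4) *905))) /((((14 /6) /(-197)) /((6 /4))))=-101061 /16471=-6.14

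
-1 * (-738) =738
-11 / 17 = -0.65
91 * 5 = 455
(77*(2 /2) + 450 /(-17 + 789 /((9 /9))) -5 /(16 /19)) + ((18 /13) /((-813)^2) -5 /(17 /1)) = 3576102449573 /50119663568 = 71.35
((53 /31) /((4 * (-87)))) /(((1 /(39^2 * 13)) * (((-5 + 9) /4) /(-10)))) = 1746615 /1798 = 971.42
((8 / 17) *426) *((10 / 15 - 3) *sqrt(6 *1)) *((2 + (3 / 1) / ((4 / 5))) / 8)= -11431 *sqrt(6) / 34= -823.53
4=4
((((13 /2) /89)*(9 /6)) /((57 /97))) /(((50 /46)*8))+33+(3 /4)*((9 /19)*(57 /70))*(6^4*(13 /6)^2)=16979331101 /9469600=1793.04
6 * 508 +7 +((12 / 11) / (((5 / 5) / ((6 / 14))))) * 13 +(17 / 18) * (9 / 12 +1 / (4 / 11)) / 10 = 84862243 / 27720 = 3061.41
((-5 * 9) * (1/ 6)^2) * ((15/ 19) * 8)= -150/ 19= -7.89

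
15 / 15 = 1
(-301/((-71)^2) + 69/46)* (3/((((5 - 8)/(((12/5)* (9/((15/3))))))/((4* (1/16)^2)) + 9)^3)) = -31757427/327279454238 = -0.00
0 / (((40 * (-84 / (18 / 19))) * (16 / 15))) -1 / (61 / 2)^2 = -4 / 3721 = -0.00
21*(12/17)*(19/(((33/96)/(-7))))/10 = -536256/935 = -573.54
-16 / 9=-1.78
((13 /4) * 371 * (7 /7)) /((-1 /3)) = -14469 /4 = -3617.25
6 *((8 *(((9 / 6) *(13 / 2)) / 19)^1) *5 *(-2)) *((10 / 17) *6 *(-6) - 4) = 2003040 / 323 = 6201.36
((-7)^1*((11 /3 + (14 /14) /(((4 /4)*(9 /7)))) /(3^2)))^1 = -280 /81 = -3.46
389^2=151321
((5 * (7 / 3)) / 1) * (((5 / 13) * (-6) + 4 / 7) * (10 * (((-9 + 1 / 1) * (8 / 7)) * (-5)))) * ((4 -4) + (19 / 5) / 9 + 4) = -100614400 / 2457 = -40950.10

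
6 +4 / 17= 106 / 17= 6.24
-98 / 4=-49 / 2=-24.50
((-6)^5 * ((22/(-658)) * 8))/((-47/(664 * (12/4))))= -1363101696/15463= -88152.47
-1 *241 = -241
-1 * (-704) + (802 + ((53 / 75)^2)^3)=268057808892379 / 177978515625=1506.12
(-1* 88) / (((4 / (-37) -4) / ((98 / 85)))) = 24.70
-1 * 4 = -4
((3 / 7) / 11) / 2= 3 / 154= 0.02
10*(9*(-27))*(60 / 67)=-145800 / 67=-2176.12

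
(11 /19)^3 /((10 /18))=0.35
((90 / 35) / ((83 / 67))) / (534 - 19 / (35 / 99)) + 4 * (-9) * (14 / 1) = -234382686 / 465049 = -504.00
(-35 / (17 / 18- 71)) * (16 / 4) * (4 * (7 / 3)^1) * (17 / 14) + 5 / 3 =91985 / 3783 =24.32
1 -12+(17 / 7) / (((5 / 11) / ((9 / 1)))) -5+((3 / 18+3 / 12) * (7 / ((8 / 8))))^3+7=3864529 / 60480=63.90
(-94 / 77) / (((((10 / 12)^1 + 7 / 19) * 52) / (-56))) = 21432 / 19591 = 1.09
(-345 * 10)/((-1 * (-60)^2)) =23/24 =0.96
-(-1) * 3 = 3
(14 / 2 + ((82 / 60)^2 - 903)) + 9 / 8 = -1607413 / 1800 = -893.01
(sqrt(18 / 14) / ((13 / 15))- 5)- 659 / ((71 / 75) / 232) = -11466955 / 71 + 45 * sqrt(7) / 91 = -161505.10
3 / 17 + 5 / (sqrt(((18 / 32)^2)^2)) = 22003 / 1377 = 15.98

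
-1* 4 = -4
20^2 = 400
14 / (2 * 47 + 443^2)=2 / 28049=0.00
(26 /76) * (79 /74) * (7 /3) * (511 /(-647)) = -3673579 /5458092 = -0.67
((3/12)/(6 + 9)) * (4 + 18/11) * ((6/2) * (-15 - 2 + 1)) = -248/55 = -4.51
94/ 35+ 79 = 2859/ 35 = 81.69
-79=-79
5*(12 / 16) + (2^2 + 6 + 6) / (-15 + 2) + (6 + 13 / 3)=12.85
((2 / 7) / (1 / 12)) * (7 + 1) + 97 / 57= 11623 / 399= 29.13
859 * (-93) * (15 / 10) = -239661 / 2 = -119830.50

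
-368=-368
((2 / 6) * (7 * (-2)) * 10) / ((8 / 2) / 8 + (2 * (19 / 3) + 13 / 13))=-56 / 17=-3.29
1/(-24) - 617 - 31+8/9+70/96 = -93085/144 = -646.42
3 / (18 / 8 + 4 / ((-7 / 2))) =84 / 31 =2.71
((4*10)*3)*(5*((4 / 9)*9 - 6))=-1200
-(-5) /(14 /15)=75 /14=5.36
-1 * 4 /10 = -2 /5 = -0.40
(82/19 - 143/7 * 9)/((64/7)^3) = -1170071/4980736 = -0.23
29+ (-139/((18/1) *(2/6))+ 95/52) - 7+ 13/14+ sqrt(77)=10.36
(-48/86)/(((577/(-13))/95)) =29640/24811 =1.19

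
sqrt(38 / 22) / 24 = sqrt(209) / 264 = 0.05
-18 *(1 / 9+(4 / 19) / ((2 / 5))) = -218 / 19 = -11.47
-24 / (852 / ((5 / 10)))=-1 / 71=-0.01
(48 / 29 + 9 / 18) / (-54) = -125 / 3132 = -0.04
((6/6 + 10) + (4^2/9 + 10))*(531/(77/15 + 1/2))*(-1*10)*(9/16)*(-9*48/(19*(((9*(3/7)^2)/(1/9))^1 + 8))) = 732280500/61009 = 12002.83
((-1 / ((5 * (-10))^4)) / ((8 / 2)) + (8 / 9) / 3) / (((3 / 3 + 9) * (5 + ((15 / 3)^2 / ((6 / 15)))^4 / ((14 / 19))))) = 1399999811 / 978470084882812500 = 0.00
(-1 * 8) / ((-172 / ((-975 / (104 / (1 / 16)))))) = -75 / 2752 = -0.03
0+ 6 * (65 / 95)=78 / 19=4.11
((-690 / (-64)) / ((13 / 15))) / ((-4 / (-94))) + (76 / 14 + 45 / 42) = 248633 / 832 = 298.84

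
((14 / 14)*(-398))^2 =158404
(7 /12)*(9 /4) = 21 /16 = 1.31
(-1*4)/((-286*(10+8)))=1/1287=0.00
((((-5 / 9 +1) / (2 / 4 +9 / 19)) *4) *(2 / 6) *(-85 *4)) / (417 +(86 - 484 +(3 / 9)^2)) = -51680 / 4773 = -10.83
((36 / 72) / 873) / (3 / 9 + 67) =1 / 117564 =0.00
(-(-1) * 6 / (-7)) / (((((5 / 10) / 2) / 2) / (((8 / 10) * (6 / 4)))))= -288 / 35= -8.23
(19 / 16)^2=361 / 256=1.41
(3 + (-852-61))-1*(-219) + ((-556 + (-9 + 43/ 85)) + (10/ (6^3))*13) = -11519911/ 9180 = -1254.89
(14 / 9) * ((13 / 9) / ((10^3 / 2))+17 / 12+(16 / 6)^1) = 64358 / 10125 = 6.36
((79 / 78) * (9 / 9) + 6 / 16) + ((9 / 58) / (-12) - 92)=-90.63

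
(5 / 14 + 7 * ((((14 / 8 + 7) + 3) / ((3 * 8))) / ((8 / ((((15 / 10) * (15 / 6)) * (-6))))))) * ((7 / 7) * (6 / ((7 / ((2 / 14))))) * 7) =-99795 / 12544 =-7.96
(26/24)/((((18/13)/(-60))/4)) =-1690/9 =-187.78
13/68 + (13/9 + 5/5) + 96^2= 5641805/612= 9218.64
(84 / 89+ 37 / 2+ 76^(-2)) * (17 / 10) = 33.05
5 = 5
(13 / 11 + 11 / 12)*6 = 277 / 22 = 12.59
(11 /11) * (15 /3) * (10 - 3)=35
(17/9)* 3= 17/3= 5.67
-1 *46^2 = -2116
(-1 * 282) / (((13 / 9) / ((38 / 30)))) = -16074 / 65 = -247.29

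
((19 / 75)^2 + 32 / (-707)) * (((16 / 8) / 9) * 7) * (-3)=-150454 / 1704375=-0.09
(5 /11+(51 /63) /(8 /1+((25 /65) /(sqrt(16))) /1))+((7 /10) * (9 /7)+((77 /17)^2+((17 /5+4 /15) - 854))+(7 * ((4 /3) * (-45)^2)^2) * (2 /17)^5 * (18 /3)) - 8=8373548213322013 /1380825131070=6064.16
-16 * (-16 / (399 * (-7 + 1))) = -128 / 1197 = -0.11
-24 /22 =-12 /11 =-1.09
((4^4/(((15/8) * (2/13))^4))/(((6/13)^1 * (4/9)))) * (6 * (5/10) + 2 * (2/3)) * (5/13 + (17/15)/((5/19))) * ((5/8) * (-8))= -13912425938944/759375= -18320890.13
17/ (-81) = -17/ 81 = -0.21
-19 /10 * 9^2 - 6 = -1599 /10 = -159.90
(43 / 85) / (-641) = -43 / 54485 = -0.00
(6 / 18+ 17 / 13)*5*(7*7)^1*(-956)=-14990080 / 39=-384361.03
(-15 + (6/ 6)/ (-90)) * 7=-9457/ 90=-105.08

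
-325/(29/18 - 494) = 5850/8863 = 0.66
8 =8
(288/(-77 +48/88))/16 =-198/841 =-0.24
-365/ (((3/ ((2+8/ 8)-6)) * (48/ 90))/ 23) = 125925/ 8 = 15740.62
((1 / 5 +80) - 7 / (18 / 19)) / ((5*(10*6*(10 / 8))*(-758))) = -6553 / 25582500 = -0.00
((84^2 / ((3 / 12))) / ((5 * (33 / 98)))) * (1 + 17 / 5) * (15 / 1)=5531904 / 5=1106380.80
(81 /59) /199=81 /11741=0.01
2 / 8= 1 / 4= 0.25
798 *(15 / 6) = 1995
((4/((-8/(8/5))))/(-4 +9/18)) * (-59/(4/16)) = -1888/35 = -53.94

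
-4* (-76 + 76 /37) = 10944 /37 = 295.78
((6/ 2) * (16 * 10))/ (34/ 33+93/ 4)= 12672/ 641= 19.77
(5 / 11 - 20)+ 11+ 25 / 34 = -2921 / 374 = -7.81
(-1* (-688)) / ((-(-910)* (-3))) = -344 / 1365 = -0.25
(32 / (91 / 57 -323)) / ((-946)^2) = -57 / 512339410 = -0.00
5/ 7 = 0.71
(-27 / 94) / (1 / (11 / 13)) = -297 / 1222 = -0.24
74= 74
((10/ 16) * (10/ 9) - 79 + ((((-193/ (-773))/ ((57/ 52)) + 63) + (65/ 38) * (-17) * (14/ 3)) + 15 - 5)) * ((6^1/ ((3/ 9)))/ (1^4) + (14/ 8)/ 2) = -11239631395/ 4229856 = -2657.21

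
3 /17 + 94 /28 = 841 /238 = 3.53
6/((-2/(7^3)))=-1029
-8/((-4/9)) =18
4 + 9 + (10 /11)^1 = 153 /11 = 13.91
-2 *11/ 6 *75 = -275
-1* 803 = -803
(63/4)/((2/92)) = 1449/2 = 724.50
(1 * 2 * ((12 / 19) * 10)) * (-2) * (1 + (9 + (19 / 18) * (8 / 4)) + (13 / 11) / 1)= -335.82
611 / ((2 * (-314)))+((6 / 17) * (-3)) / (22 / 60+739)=-230733167 / 236804356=-0.97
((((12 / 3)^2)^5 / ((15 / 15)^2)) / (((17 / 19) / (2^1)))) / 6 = 19922944 / 51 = 390645.96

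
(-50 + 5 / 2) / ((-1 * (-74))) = -95 / 148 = -0.64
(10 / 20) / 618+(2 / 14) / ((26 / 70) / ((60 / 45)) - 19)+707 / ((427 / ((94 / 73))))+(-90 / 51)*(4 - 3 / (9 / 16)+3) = -200102200511 / 245237628756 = -0.82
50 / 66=0.76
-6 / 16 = -3 / 8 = -0.38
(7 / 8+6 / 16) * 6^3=270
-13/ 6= -2.17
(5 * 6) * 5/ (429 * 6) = 0.06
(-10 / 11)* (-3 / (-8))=-15 / 44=-0.34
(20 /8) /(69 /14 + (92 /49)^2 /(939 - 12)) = 11128635 /21956237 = 0.51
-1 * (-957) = 957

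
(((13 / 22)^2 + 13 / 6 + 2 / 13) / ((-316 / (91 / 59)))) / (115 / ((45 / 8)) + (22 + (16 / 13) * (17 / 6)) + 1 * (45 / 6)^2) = -13757289 / 107880541604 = -0.00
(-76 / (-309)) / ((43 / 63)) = 1596 / 4429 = 0.36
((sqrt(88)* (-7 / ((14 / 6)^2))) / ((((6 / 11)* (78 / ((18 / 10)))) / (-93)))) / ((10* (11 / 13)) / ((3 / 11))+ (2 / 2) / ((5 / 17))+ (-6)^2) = 0.67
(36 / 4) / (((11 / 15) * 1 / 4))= 540 / 11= 49.09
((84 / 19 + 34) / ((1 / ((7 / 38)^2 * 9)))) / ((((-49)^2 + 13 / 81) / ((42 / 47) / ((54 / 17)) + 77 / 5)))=4804708671 / 62699614262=0.08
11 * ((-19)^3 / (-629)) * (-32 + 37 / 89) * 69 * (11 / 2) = -160974138501 / 111962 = -1437756.90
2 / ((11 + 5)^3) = 1 / 2048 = 0.00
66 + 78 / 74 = 2481 / 37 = 67.05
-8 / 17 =-0.47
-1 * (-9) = 9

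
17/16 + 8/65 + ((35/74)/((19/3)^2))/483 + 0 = 378798963/319499440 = 1.19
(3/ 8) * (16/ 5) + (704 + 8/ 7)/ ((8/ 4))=12382/ 35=353.77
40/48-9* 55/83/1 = -5.13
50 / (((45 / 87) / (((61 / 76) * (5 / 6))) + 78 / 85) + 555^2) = 7518250 / 46316433387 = 0.00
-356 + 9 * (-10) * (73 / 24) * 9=-11279 / 4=-2819.75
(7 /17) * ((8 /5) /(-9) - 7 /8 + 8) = 17507 /6120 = 2.86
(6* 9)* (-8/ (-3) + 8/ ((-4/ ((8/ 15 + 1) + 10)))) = -5508/ 5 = -1101.60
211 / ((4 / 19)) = 4009 / 4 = 1002.25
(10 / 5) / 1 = 2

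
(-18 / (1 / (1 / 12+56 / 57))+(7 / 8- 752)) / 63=-39029 / 3192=-12.23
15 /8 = 1.88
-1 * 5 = -5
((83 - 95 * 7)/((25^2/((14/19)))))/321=-2716/1270625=-0.00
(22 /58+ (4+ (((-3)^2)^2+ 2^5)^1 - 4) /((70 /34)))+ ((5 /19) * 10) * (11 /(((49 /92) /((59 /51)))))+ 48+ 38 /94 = 53891119169 /323583015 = 166.54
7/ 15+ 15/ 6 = 89/ 30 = 2.97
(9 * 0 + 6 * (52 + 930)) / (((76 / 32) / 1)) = 47136 / 19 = 2480.84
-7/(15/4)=-1.87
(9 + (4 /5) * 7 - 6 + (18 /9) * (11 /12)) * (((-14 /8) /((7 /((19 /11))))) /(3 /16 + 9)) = -11894 /24255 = -0.49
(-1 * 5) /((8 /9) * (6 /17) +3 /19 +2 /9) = -14535 /2017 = -7.21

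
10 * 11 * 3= 330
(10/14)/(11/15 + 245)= 0.00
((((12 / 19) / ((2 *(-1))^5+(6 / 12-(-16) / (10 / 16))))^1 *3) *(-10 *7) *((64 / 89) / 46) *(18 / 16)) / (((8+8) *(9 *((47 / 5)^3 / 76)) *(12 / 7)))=1837500 / 12539015179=0.00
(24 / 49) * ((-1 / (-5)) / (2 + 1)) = 8 / 245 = 0.03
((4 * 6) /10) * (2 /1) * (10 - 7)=72 /5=14.40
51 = 51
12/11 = 1.09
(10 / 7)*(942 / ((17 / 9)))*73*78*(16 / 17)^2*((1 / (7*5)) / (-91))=-1901242368 / 1685159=-1128.23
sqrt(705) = 26.55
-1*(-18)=18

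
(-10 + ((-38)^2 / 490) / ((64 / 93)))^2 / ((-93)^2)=2009459929 / 531615974400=0.00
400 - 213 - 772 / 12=368 / 3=122.67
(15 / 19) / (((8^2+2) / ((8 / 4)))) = 0.02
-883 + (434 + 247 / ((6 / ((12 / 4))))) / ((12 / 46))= 15049 / 12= 1254.08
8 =8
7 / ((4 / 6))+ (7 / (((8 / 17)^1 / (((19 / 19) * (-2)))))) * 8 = -227.50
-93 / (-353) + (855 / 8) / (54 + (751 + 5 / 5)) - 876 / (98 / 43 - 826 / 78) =3356337808311 / 31722618928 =105.80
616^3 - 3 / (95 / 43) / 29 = 643967188351 / 2755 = 233744895.95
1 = 1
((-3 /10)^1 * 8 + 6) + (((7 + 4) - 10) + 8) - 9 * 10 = -387 /5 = -77.40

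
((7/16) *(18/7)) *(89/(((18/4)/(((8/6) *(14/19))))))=1246/57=21.86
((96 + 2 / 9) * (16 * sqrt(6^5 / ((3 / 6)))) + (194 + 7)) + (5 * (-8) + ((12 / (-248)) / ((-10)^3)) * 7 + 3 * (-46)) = 1426021 / 62000 + 110848 * sqrt(3) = 192017.37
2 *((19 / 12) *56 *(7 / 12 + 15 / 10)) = 3325 / 9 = 369.44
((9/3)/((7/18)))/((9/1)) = 6/7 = 0.86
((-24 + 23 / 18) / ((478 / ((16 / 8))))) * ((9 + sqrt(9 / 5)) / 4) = -409 / 1912 - 409 * sqrt(5) / 28680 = -0.25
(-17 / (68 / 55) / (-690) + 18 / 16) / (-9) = -0.13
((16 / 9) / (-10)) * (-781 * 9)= 6248 / 5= 1249.60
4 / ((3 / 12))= 16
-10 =-10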